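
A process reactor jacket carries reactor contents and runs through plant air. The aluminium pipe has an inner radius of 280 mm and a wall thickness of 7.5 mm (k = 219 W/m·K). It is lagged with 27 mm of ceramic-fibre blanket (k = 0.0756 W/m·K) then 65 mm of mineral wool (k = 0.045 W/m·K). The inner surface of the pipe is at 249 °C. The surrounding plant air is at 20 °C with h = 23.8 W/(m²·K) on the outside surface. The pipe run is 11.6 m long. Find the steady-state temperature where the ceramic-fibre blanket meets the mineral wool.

T ≈ 199 °C

Radial resistances (cylindrical: R_cond = ln(r_o/r_i)/(2πkL), R_conv = 1/(h·2πrL)):
R_aluminium pipe wall = ln(287.5/280)/(2π×219×11.6) = 1.656×10^-6 K/W
R_ceramic-fibre blanket = ln(314.5/287.5)/(2π×0.0756×11.6) = 0.01629 K/W
R_mineral wool = ln(379.5/314.5)/(2π×0.045×11.6) = 0.05728 K/W
R_outer film = 1/(h_o·2πr_oL) = 1/(23.8×2π×0.3795×11.6) = 0.001519 K/W
R_total = 0.07509 K/W
Q = ΔT/R_total = 229/0.07509
Q = 3050 W
T_interface = T_inner − Q·ΣR(inner→interface) = 249 − 3050×0.01629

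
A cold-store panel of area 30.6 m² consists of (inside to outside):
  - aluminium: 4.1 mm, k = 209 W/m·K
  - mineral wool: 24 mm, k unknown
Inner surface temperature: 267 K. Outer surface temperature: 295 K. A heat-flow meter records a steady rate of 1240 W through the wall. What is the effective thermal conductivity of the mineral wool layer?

k ≈ 0.0347 W/(m·K)

Model the wall as resistances in series:
R_aluminium = L/(kA) = 0.0041/(209×30.6) = 6.411×10^-7 K/W
Sum of known resistances R_other = 6.411×10^-7 K/W
Total R = ΔT/Q = 28/1240 = 0.02258 K/W
R_mineral wool = R_total − R_other = 0.02258 K/W
k = L/(R·A) = 0.024/(0.02258×30.6)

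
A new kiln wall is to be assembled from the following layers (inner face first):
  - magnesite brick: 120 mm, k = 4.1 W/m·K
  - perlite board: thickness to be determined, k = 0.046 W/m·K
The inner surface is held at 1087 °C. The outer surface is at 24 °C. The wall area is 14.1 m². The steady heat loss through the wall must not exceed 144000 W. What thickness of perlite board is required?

Using the resistance-network approach (series):
R_magnesite brick = L/(kA) = 0.12/(4.1×14.1) = 0.002076 K/W
Sum of the known resistances R_other = 0.002076 K/W
Required total resistance R_tot = ΔT/Q_allow = 1063/144000 = 0.007382 K/W
R_perlite board = R_tot − R_other = 0.005306 K/W
L = R·k·A = 0.005306×0.046×14.1

L ≈ 3.44 mm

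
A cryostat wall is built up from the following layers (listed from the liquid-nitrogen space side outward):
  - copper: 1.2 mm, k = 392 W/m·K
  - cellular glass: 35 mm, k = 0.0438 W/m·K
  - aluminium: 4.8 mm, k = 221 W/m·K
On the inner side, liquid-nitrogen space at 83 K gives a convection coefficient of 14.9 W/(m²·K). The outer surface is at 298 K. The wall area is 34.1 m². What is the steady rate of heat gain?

Q ≈ 8460 W

Series thermal resistances:
R_inner film = 1/(h_i·A) = 1/(14.9×34.1) = 0.001968 K/W
R_copper = L/(kA) = 0.0012/(392×34.1) = 8.977×10^-8 K/W
R_cellular glass = L/(kA) = 0.035/(0.0438×34.1) = 0.02343 K/W
R_aluminium = L/(kA) = 0.0048/(221×34.1) = 6.369×10^-7 K/W
R_total = 0.0254 K/W
Q = ΔT / R_total = 215 / 0.0254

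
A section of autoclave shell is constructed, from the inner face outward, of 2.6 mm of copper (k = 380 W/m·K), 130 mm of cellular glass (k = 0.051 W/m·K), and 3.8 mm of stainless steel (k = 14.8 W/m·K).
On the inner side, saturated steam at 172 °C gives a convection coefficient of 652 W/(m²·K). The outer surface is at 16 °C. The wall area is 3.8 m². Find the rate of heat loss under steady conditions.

Series thermal resistances:
R_inner film = 1/(h_i·A) = 1/(652×3.8) = 4.036×10^-4 K/W
R_copper = L/(kA) = 0.0026/(380×3.8) = 1.801×10^-6 K/W
R_cellular glass = L/(kA) = 0.13/(0.051×3.8) = 0.6708 K/W
R_stainless steel = L/(kA) = 0.0038/(14.8×3.8) = 6.757×10^-5 K/W
R_total = 0.6713 K/W
Q = ΔT / R_total = 156 / 0.6713

Q ≈ 232 W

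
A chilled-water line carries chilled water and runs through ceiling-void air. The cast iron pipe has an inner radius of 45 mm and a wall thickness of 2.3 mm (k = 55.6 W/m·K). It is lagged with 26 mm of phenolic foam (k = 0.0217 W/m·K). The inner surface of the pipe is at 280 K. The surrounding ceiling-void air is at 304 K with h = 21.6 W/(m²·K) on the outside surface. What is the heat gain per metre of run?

Radial resistances (cylindrical: R_cond = ln(r_o/r_i)/(2πkL), R_conv = 1/(h·2πrL)):
R_cast iron pipe wall = ln(47.3/45)/(2π×55.6×1) = 1.427×10^-4 K/W
R_phenolic foam = ln(73.3/47.3)/(2π×0.0217×1) = 3.213 K/W
R_outer film = 1/(h_o·2πr_oL) = 1/(21.6×2π×0.0733×1) = 0.1005 K/W
R_total = 3.313 K/W
Q = ΔT/R_total = 24/3.313

q′ ≈ 7.24 W/m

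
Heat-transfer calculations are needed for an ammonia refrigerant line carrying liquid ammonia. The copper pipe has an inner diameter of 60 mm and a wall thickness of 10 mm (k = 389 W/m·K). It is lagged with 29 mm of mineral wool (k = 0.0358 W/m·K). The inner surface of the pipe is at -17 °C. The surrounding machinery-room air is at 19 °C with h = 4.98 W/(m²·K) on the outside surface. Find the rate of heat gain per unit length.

q′ ≈ 12.5 W/m

Treating each annulus and film as a series resistance:
R_copper pipe wall = ln(40/30)/(2π×389×1) = 1.177×10^-4 K/W
R_mineral wool = ln(69/40)/(2π×0.0358×1) = 2.424 K/W
R_outer film = 1/(h_o·2πr_oL) = 1/(4.98×2π×0.069×1) = 0.4632 K/W
R_total = 2.887 K/W
Q = ΔT/R_total = 36/2.887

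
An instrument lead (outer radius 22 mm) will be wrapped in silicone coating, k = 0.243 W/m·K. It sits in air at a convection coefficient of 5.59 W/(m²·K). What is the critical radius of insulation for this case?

r_cr ≈ 43.5 mm

For a cylinder r_cr = k/h = 0.243/5.59
r_cr = 43.5 mm; since the bare radius (22 mm) is below r_cr, adding a thin layer of insulation will *increase* heat loss.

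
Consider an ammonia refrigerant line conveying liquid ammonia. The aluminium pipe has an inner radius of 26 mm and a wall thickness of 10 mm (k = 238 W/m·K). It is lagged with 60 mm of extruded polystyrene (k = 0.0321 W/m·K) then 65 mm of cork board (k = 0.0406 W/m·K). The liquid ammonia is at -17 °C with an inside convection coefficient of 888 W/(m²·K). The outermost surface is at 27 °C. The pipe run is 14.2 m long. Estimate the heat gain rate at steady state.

Q ≈ 90.6 W

Per-layer cylindrical resistances, series-summed:
R_inner film = 1/(h_i·2πr₁L) = 1/(888×2π×0.026×14.2) = 4.855×10^-4 K/W
R_aluminium pipe wall = ln(36/26)/(2π×238×14.2) = 1.533×10^-5 K/W
R_extruded polystyrene = ln(96/36)/(2π×0.0321×14.2) = 0.3425 K/W
R_cork board = ln(161/96)/(2π×0.0406×14.2) = 0.1427 K/W
R_total = 0.4857 K/W
Q = ΔT/R_total = 44/0.4857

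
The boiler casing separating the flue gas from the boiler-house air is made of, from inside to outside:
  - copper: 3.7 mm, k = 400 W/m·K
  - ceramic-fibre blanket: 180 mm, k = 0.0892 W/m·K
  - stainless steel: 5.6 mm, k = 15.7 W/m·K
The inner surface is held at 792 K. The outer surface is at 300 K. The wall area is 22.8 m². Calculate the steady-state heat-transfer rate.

Q ≈ 5560 W

Thermal resistances in series:
R_copper = L/(kA) = 0.0037/(400×22.8) = 4.057×10^-7 K/W
R_ceramic-fibre blanket = L/(kA) = 0.18/(0.0892×22.8) = 0.08851 K/W
R_stainless steel = L/(kA) = 0.0056/(15.7×22.8) = 1.564×10^-5 K/W
R_total = 0.08852 K/W
Q = ΔT / R_total = 492 / 0.08852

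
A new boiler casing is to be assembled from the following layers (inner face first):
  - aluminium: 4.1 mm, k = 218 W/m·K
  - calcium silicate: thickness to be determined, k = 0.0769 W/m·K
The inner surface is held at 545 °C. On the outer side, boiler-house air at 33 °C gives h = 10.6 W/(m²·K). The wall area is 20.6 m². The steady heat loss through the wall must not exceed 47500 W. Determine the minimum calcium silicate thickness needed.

Thermal resistances in series:
R_aluminium = L/(kA) = 0.0041/(218×20.6) = 9.13×10^-7 K/W
R_outer film = 1/(h_o·A) = 1/(10.6×20.6) = 0.00458 K/W
Sum of the known resistances R_other = 0.004581 K/W
Required total resistance R_tot = ΔT/Q_allow = 512/47500 = 0.01078 K/W
R_calcium silicate = R_tot − R_other = 0.006198 K/W
L = R·k·A = 0.006198×0.0769×20.6

L ≈ 9.82 mm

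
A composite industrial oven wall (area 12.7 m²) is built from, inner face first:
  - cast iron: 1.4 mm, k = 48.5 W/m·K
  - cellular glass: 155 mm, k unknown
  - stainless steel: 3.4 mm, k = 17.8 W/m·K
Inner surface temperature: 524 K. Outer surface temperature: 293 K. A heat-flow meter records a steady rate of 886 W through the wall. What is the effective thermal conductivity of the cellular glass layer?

k ≈ 0.0468 W/(m·K)

Model the wall as resistances in series:
R_cast iron = L/(kA) = 0.0014/(48.5×12.7) = 2.273×10^-6 K/W
R_stainless steel = L/(kA) = 0.0034/(17.8×12.7) = 1.504×10^-5 K/W
Sum of known resistances R_other = 1.731×10^-5 K/W
Total R = ΔT/Q = 231/886 = 0.2607 K/W
R_cellular glass = R_total − R_other = 0.2607 K/W
k = L/(R·A) = 0.155/(0.2607×12.7)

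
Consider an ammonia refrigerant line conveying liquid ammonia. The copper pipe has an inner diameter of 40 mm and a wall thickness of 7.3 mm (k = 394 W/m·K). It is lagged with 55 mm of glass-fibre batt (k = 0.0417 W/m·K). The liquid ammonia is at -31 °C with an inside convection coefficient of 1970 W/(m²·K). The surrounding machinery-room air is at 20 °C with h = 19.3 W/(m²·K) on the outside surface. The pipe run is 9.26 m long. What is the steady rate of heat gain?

Q ≈ 109 W

Per-layer cylindrical resistances, series-summed:
R_inner film = 1/(h_i·2πr₁L) = 1/(1970×2π×0.02×9.26) = 4.362×10^-4 K/W
R_copper pipe wall = ln(27.3/20)/(2π×394×9.26) = 1.357×10^-5 K/W
R_glass-fibre batt = ln(82.3/27.3)/(2π×0.0417×9.26) = 0.4548 K/W
R_outer film = 1/(h_o·2πr_oL) = 1/(19.3×2π×0.0823×9.26) = 0.01082 K/W
R_total = 0.4661 K/W
Q = ΔT/R_total = 51/0.4661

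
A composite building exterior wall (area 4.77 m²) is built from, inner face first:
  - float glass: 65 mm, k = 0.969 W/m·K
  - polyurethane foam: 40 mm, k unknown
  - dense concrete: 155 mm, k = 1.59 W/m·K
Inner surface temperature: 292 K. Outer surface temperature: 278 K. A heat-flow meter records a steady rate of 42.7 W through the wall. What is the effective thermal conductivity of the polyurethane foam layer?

k ≈ 0.0286 W/(m·K)

Thermal resistances in series:
R_float glass = L/(kA) = 0.065/(0.969×4.77) = 0.01406 K/W
R_dense concrete = L/(kA) = 0.155/(1.59×4.77) = 0.02044 K/W
Sum of known resistances R_other = 0.0345 K/W
Total R = ΔT/Q = 14/42.7 = 0.3279 K/W
R_polyurethane foam = R_total − R_other = 0.2934 K/W
k = L/(R·A) = 0.04/(0.2934×4.77)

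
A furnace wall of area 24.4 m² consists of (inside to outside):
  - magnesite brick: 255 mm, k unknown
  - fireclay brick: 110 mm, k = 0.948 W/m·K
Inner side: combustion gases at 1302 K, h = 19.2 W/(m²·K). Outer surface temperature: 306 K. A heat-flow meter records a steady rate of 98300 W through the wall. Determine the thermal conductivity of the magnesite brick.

Series thermal resistances:
R_inner film = 1/(h_i·A) = 1/(19.2×24.4) = 0.002135 K/W
R_fireclay brick = L/(kA) = 0.11/(0.948×24.4) = 0.004755 K/W
Sum of known resistances R_other = 0.00689 K/W
Total R = ΔT/Q = 996/98300 = 0.01013 K/W
R_magnesite brick = R_total − R_other = 0.003242 K/W
k = L/(R·A) = 0.255/(0.003242×24.4)

k ≈ 3.22 W/(m·K)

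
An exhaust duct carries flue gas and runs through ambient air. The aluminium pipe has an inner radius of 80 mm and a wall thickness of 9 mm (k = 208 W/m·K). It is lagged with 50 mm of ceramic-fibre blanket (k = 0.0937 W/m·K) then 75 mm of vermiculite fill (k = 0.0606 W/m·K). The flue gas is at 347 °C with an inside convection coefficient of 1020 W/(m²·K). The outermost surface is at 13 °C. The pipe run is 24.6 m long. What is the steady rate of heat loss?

For a radial system each layer contributes R = ln(r_out/r_in)/(2πkL); films add R = 1/(hA).
R_inner film = 1/(h_i·2πr₁L) = 1/(1020×2π×0.08×24.6) = 7.929×10^-5 K/W
R_aluminium pipe wall = ln(89/80)/(2π×208×24.6) = 3.316×10^-6 K/W
R_ceramic-fibre blanket = ln(139/89)/(2π×0.0937×24.6) = 0.03078 K/W
R_vermiculite fill = ln(214/139)/(2π×0.0606×24.6) = 0.04607 K/W
R_total = 0.07693 K/W
Q = ΔT/R_total = 334/0.07693

Q ≈ 4340 W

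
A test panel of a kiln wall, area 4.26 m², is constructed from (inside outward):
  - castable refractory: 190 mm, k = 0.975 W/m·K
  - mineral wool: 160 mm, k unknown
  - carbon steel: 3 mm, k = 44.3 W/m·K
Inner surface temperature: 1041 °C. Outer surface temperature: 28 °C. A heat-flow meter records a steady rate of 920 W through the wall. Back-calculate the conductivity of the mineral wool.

k ≈ 0.0356 W/(m·K)

Thermal resistances in series:
R_castable refractory = L/(kA) = 0.19/(0.975×4.26) = 0.04574 K/W
R_carbon steel = L/(kA) = 0.003/(44.3×4.26) = 1.59×10^-5 K/W
Sum of known resistances R_other = 0.04576 K/W
Total R = ΔT/Q = 1013/920 = 1.101 K/W
R_mineral wool = R_total − R_other = 1.055 K/W
k = L/(R·A) = 0.16/(1.055×4.26)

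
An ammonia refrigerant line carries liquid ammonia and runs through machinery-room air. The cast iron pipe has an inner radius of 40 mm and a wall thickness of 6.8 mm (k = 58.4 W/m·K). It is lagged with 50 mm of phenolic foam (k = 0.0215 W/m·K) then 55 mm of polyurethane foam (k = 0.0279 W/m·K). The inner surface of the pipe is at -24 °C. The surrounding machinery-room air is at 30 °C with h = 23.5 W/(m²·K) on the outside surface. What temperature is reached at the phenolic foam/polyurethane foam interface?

Treating each annulus and film as a series resistance:
R_cast iron pipe wall = ln(46.8/40)/(2π×58.4×1) = 4.279×10^-4 K/W
R_phenolic foam = ln(96.8/46.8)/(2π×0.0215×1) = 5.38 K/W
R_polyurethane foam = ln(151.8/96.8)/(2π×0.0279×1) = 2.567 K/W
R_outer film = 1/(h_o·2πr_oL) = 1/(23.5×2π×0.1518×1) = 0.04461 K/W
R_total = 7.991 K/W
Q = ΔT/R_total = 54/7.991
Q = 6.76 W/m
T_interface = T_inner + Q·ΣR(inner→interface) = -24 + 6.76×5.38

T ≈ 12.4 °C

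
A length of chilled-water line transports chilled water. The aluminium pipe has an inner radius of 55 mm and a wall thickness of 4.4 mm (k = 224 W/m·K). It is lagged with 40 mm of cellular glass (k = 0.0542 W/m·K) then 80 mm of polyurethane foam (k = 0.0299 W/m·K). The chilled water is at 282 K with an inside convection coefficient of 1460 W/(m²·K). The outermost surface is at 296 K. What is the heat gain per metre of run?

q′ ≈ 3.01 W/m

Per-layer cylindrical resistances, series-summed:
R_inner film = 1/(h_i·2πr₁L) = 1/(1460×2π×0.055×1) = 0.001982 K/W
R_aluminium pipe wall = ln(59.4/55)/(2π×224×1) = 5.468×10^-5 K/W
R_cellular glass = ln(99.4/59.4)/(2π×0.0542×1) = 1.512 K/W
R_polyurethane foam = ln(179.4/99.4)/(2π×0.0299×1) = 3.143 K/W
R_total = 4.657 K/W
Q = ΔT/R_total = 14/4.657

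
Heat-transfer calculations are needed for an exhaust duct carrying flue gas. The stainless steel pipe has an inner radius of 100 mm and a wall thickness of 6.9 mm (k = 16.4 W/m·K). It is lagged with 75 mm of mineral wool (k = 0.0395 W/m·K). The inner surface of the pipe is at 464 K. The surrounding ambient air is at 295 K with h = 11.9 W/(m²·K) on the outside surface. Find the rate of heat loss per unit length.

q′ ≈ 76.3 W/m

Radial resistances (cylindrical: R_cond = ln(r_o/r_i)/(2πkL), R_conv = 1/(h·2πrL)):
R_stainless steel pipe wall = ln(106.9/100)/(2π×16.4×1) = 6.475×10^-4 K/W
R_mineral wool = ln(181.9/106.9)/(2π×0.0395×1) = 2.142 K/W
R_outer film = 1/(h_o·2πr_oL) = 1/(11.9×2π×0.1819×1) = 0.07353 K/W
R_total = 2.216 K/W
Q = ΔT/R_total = 169/2.216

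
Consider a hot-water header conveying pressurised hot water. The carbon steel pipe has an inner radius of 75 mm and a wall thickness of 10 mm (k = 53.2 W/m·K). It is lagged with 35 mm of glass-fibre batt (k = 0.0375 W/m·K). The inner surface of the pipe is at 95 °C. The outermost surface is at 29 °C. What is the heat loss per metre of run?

q′ ≈ 45.1 W/m

Radial resistances (cylindrical: R_cond = ln(r_o/r_i)/(2πkL), R_conv = 1/(h·2πrL)):
R_carbon steel pipe wall = ln(85/75)/(2π×53.2×1) = 3.744×10^-4 K/W
R_glass-fibre batt = ln(120/85)/(2π×0.0375×1) = 1.464 K/W
R_total = 1.464 K/W
Q = ΔT/R_total = 66/1.464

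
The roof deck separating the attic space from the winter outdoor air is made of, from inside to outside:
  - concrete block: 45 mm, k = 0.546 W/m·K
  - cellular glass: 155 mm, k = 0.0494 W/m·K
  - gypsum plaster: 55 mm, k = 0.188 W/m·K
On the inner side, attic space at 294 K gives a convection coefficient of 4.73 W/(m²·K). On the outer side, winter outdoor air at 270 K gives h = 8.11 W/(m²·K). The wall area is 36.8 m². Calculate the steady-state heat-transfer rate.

Model the wall as resistances in series:
R_inner film = 1/(h_i·A) = 1/(4.73×36.8) = 0.005745 K/W
R_concrete block = L/(kA) = 0.045/(0.546×36.8) = 0.00224 K/W
R_cellular glass = L/(kA) = 0.155/(0.0494×36.8) = 0.08526 K/W
R_gypsum plaster = L/(kA) = 0.055/(0.188×36.8) = 0.00795 K/W
R_outer film = 1/(h_o·A) = 1/(8.11×36.8) = 0.003351 K/W
R_total = 0.1045 K/W
Q = ΔT / R_total = 24 / 0.1045

Q ≈ 230 W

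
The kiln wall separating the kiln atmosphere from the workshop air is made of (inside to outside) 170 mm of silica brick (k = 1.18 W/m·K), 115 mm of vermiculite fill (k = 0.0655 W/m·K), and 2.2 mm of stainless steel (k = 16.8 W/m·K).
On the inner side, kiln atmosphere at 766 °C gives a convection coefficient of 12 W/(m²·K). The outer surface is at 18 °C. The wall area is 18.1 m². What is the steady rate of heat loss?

Model the wall as resistances in series:
R_inner film = 1/(h_i·A) = 1/(12×18.1) = 0.004604 K/W
R_silica brick = L/(kA) = 0.17/(1.18×18.1) = 0.00796 K/W
R_vermiculite fill = L/(kA) = 0.115/(0.0655×18.1) = 0.097 K/W
R_stainless steel = L/(kA) = 0.0022/(16.8×18.1) = 7.235×10^-6 K/W
R_total = 0.1096 K/W
Q = ΔT / R_total = 748 / 0.1096

Q ≈ 6830 W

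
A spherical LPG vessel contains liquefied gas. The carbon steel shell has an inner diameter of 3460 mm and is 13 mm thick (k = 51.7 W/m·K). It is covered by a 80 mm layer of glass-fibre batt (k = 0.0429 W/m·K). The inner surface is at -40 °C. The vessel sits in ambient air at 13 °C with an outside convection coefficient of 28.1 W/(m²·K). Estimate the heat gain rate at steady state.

Radial (spherical) resistances in series:
R_carbon steel shell = (1/1.73 − 1/1.743)/(4π×51.7) = 6.636×10^-6 K/W
R_glass-fibre batt = (1/1.743 − 1/1.823)/(4π×0.0429) = 0.0467 K/W
R_outer film = 1/(h·4πr_o²) = 1/(28.1×4π×1.823²) = 8.521×10^-4 K/W
R_total = 0.04756 K/W
Q = ΔT/R_total = 53/0.04756

Q ≈ 1110 W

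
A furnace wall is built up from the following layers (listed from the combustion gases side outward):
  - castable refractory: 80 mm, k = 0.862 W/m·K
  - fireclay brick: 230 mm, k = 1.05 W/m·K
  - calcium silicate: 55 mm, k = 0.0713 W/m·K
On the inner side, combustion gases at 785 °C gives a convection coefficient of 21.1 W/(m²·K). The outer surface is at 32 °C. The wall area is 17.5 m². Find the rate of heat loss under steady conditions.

Model the wall as resistances in series:
R_inner film = 1/(h_i·A) = 1/(21.1×17.5) = 0.002708 K/W
R_castable refractory = L/(kA) = 0.08/(0.862×17.5) = 0.005303 K/W
R_fireclay brick = L/(kA) = 0.23/(1.05×17.5) = 0.01252 K/W
R_calcium silicate = L/(kA) = 0.055/(0.0713×17.5) = 0.04408 K/W
R_total = 0.06461 K/W
Q = ΔT / R_total = 753 / 0.06461

Q ≈ 11700 W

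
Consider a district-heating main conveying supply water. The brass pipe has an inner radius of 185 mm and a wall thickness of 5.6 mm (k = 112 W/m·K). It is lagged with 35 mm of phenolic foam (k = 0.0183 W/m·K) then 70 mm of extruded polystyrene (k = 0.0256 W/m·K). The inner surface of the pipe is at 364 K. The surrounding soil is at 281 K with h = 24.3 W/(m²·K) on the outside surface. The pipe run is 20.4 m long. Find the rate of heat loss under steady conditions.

Q ≈ 534 W

Radial resistances (cylindrical: R_cond = ln(r_o/r_i)/(2πkL), R_conv = 1/(h·2πrL)):
R_brass pipe wall = ln(190.6/185)/(2π×112×20.4) = 2.077×10^-6 K/W
R_phenolic foam = ln(225.6/190.6)/(2π×0.0183×20.4) = 0.07187 K/W
R_extruded polystyrene = ln(295.6/225.6)/(2π×0.0256×20.4) = 0.08236 K/W
R_outer film = 1/(h_o·2πr_oL) = 1/(24.3×2π×0.2956×20.4) = 0.001086 K/W
R_total = 0.1553 K/W
Q = ΔT/R_total = 83/0.1553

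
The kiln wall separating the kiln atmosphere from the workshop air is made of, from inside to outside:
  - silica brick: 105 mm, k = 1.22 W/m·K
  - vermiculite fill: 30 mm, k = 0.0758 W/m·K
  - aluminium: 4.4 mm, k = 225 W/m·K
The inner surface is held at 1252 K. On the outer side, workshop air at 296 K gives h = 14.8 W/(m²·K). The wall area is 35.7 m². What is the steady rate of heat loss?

Q ≈ 62100 W

Model the wall as resistances in series:
R_silica brick = L/(kA) = 0.105/(1.22×35.7) = 0.002411 K/W
R_vermiculite fill = L/(kA) = 0.03/(0.0758×35.7) = 0.01109 K/W
R_aluminium = L/(kA) = 0.0044/(225×35.7) = 5.478×10^-7 K/W
R_outer film = 1/(h_o·A) = 1/(14.8×35.7) = 0.001893 K/W
R_total = 0.01539 K/W
Q = ΔT / R_total = 956 / 0.01539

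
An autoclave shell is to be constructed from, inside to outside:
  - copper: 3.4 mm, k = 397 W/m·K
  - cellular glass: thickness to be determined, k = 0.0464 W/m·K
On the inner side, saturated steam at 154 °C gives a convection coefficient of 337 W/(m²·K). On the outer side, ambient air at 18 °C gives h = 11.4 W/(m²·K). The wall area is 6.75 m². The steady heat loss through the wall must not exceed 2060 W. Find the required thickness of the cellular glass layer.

Treating each layer as a thermal resistance in series:
R_inner film = 1/(h_i·A) = 1/(337×6.75) = 4.396×10^-4 K/W
R_copper = L/(kA) = 0.0034/(397×6.75) = 1.269×10^-6 K/W
R_outer film = 1/(h_o·A) = 1/(11.4×6.75) = 0.013 K/W
Sum of the known resistances R_other = 0.01344 K/W
Required total resistance R_tot = ΔT/Q_allow = 136/2060 = 0.06602 K/W
R_cellular glass = R_tot − R_other = 0.05258 K/W
L = R·k·A = 0.05258×0.0464×6.75

L ≈ 16.5 mm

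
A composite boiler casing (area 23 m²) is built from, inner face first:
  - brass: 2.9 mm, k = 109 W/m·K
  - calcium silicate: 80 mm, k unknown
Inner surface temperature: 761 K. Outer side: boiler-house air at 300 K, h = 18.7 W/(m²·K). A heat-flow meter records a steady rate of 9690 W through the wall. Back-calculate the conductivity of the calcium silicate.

k ≈ 0.0769 W/(m·K)

Model the wall as resistances in series:
R_brass = L/(kA) = 0.0029/(109×23) = 1.157×10^-6 K/W
R_outer film = 1/(h_o·A) = 1/(18.7×23) = 0.002325 K/W
Sum of known resistances R_other = 0.002326 K/W
Total R = ΔT/Q = 461/9690 = 0.04757 K/W
R_calcium silicate = R_total − R_other = 0.04525 K/W
k = L/(R·A) = 0.08/(0.04525×23)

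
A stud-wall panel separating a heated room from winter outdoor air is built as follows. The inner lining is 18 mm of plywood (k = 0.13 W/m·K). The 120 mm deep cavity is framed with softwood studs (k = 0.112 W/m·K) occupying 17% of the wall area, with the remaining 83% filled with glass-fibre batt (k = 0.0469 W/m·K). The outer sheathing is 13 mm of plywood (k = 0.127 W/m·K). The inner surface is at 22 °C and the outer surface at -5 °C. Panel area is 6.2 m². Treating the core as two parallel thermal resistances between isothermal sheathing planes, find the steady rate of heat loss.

Sheathing layers in series; stud and cavity paths in parallel between them.
R_inner = 0.018/(0.13×6.2) = 0.02233 K/W
R_stud  = 0.12/(0.112×0.17×6.2) = 1.017 K/W
R_cav   = 0.12/(0.0469×0.83×6.2) = 0.4972 K/W
1/R_core = 1/R_stud + 1/R_cav → R_core = 0.3339 K/W
R_outer = 0.013/(0.127×6.2) = 0.01651 K/W
R_total = 0.3727 K/W
Q = ΔT/R_total = 27/0.3727

Q ≈ 72.4 W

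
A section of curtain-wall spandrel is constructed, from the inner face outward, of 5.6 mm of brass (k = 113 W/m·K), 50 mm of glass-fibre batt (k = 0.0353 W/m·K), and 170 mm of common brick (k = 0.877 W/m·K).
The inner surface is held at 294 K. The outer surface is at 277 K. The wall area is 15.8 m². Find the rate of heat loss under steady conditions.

Q ≈ 167 W

Treating each layer as a thermal resistance in series:
R_brass = L/(kA) = 0.0056/(113×15.8) = 3.137×10^-6 K/W
R_glass-fibre batt = L/(kA) = 0.05/(0.0353×15.8) = 0.08965 K/W
R_common brick = L/(kA) = 0.17/(0.877×15.8) = 0.01227 K/W
R_total = 0.1019 K/W
Q = ΔT / R_total = 17 / 0.1019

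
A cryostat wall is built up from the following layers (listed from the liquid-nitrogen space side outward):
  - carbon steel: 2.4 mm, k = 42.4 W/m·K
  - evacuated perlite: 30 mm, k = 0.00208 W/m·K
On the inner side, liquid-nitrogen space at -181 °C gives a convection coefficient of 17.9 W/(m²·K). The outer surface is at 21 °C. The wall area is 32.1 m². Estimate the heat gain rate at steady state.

Using the resistance-network approach (series):
R_inner film = 1/(h_i·A) = 1/(17.9×32.1) = 0.00174 K/W
R_carbon steel = L/(kA) = 0.0024/(42.4×32.1) = 1.763×10^-6 K/W
R_evacuated perlite = L/(kA) = 0.03/(0.00208×32.1) = 0.4493 K/W
R_total = 0.4511 K/W
Q = ΔT / R_total = 202 / 0.4511

Q ≈ 448 W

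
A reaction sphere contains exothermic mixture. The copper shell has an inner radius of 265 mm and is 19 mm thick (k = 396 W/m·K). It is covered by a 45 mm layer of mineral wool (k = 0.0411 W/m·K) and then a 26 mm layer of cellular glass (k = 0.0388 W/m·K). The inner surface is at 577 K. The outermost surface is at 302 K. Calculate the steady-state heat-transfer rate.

Q ≈ 198 W

Each spherical layer contributes R = (1/r_i − 1/r_o)/(4πk):
R_copper shell = (1/0.265 − 1/0.284)/(4π×396) = 5.073×10^-5 K/W
R_mineral wool = (1/0.284 − 1/0.329)/(4π×0.0411) = 0.9325 K/W
R_cellular glass = (1/0.329 − 1/0.355)/(4π×0.0388) = 0.4566 K/W
R_total = 1.389 K/W
Q = ΔT/R_total = 275/1.389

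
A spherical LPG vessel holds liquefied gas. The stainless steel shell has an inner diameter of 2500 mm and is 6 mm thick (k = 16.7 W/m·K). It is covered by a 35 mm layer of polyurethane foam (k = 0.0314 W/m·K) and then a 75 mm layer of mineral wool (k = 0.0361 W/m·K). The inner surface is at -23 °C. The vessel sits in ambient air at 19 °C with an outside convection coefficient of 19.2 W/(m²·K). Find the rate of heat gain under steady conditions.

Each spherical layer contributes R = (1/r_i − 1/r_o)/(4πk):
R_stainless steel shell = (1/1.25 − 1/1.256)/(4π×16.7) = 1.821×10^-5 K/W
R_polyurethane foam = (1/1.256 − 1/1.291)/(4π×0.0314) = 0.0547 K/W
R_mineral wool = (1/1.291 − 1/1.366)/(4π×0.0361) = 0.09375 K/W
R_outer film = 1/(h·4πr_o²) = 1/(19.2×4π×1.366²) = 0.002221 K/W
R_total = 0.1507 K/W
Q = ΔT/R_total = 42/0.1507

Q ≈ 279 W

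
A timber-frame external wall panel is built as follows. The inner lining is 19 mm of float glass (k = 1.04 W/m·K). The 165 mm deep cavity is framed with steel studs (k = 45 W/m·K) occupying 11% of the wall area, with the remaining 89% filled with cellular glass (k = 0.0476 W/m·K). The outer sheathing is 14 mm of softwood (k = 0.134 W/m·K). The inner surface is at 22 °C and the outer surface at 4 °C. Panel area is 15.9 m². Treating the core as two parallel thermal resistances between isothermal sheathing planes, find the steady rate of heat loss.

Q ≈ 1840 W

Sheathing layers in series; stud and cavity paths in parallel between them.
R_inner = 0.019/(1.04×15.9) = 0.001149 K/W
R_stud  = 0.165/(45×0.11×15.9) = 0.002096 K/W
R_cav   = 0.165/(0.0476×0.89×15.9) = 0.245 K/W
1/R_core = 1/R_stud + 1/R_cav → R_core = 0.002079 K/W
R_outer = 0.014/(0.134×15.9) = 0.006571 K/W
R_total = 0.009799 K/W
Q = ΔT/R_total = 18/0.009799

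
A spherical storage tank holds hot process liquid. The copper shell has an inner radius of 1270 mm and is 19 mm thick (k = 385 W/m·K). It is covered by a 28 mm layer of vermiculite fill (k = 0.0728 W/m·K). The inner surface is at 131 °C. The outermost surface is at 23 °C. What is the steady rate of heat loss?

Radial (spherical) resistances in series:
R_copper shell = (1/1.27 − 1/1.289)/(4π×385) = 2.399×10^-6 K/W
R_vermiculite fill = (1/1.289 − 1/1.317)/(4π×0.0728) = 0.01803 K/W
R_total = 0.01803 K/W
Q = ΔT/R_total = 108/0.01803

Q ≈ 5990 W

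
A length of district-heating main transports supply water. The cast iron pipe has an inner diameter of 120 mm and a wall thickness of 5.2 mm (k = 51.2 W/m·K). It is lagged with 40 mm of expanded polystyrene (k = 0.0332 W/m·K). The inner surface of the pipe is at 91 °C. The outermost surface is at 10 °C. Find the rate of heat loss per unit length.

q′ ≈ 35.3 W/m

For a radial system each layer contributes R = ln(r_out/r_in)/(2πkL); films add R = 1/(hA).
R_cast iron pipe wall = ln(65.2/60)/(2π×51.2×1) = 2.584×10^-4 K/W
R_expanded polystyrene = ln(105.2/65.2)/(2π×0.0332×1) = 2.293 K/W
R_total = 2.294 K/W
Q = ΔT/R_total = 81/2.294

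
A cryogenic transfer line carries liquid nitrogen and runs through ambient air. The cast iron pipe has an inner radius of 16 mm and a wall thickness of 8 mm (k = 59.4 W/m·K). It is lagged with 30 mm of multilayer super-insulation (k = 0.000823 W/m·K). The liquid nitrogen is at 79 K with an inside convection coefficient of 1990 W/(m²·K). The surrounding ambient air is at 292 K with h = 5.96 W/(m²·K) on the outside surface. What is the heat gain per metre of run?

q′ ≈ 1.35 W/m

Treating each annulus and film as a series resistance:
R_inner film = 1/(h_i·2πr₁L) = 1/(1990×2π×0.016×1) = 0.004999 K/W
R_cast iron pipe wall = ln(24/16)/(2π×59.4×1) = 0.001086 K/W
R_multilayer super-insulation = ln(54/24)/(2π×0.000823×1) = 156.8 K/W
R_outer film = 1/(h_o·2πr_oL) = 1/(5.96×2π×0.054×1) = 0.4945 K/W
R_total = 157.3 K/W
Q = ΔT/R_total = 213/157.3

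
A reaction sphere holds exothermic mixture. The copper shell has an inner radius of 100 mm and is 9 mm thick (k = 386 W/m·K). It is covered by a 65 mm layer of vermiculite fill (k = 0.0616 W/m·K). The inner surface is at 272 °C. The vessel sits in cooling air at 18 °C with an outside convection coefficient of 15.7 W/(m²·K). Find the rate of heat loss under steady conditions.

For a spherical shell R = (1/r₁ − 1/r₂)/(4πk); film R = 1/(h·4πr²). In series:
R_copper shell = (1/0.1 − 1/0.109)/(4π×386) = 1.702×10^-4 K/W
R_vermiculite fill = (1/0.109 − 1/0.174)/(4π×0.0616) = 4.427 K/W
R_outer film = 1/(h·4πr_o²) = 1/(15.7×4π×0.174²) = 0.1674 K/W
R_total = 4.595 K/W
Q = ΔT/R_total = 254/4.595

Q ≈ 55.3 W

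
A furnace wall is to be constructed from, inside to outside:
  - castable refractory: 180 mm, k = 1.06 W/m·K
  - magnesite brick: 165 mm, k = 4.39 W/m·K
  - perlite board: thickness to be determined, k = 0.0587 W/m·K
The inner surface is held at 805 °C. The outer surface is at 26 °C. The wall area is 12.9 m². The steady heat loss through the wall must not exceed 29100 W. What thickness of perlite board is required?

Treating each layer as a thermal resistance in series:
R_castable refractory = L/(kA) = 0.18/(1.06×12.9) = 0.01316 K/W
R_magnesite brick = L/(kA) = 0.165/(4.39×12.9) = 0.002914 K/W
Sum of the known resistances R_other = 0.01608 K/W
Required total resistance R_tot = ΔT/Q_allow = 779/29100 = 0.02677 K/W
R_perlite board = R_tot − R_other = 0.01069 K/W
L = R·k·A = 0.01069×0.0587×12.9

L ≈ 8.1 mm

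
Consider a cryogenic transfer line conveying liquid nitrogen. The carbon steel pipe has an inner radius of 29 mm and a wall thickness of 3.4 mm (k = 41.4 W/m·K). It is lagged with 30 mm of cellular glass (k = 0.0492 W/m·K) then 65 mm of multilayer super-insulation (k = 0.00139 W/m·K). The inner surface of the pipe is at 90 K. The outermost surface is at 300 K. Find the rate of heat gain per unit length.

q′ ≈ 2.5 W/m

Per-layer cylindrical resistances, series-summed:
R_carbon steel pipe wall = ln(32.4/29)/(2π×41.4×1) = 4.262×10^-4 K/W
R_cellular glass = ln(62.4/32.4)/(2π×0.0492×1) = 2.12 K/W
R_multilayer super-insulation = ln(127.4/62.4)/(2π×0.00139×1) = 81.73 K/W
R_total = 83.85 K/W
Q = ΔT/R_total = 210/83.85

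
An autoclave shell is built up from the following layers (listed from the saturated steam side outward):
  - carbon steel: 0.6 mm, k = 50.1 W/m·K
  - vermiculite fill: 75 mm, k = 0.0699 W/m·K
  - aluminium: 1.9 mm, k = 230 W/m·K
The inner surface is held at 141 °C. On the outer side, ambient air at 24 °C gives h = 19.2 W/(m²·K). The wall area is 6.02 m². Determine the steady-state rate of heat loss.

Model the wall as resistances in series:
R_carbon steel = L/(kA) = 0.0006/(50.1×6.02) = 1.989×10^-6 K/W
R_vermiculite fill = L/(kA) = 0.075/(0.0699×6.02) = 0.1782 K/W
R_aluminium = L/(kA) = 0.0019/(230×6.02) = 1.372×10^-6 K/W
R_outer film = 1/(h_o·A) = 1/(19.2×6.02) = 0.008652 K/W
R_total = 0.1869 K/W
Q = ΔT / R_total = 117 / 0.1869

Q ≈ 626 W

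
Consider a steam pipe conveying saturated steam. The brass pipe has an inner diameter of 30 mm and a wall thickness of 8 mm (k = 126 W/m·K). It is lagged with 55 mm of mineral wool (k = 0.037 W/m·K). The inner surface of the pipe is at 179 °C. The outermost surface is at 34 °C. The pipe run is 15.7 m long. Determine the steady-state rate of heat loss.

Cylindrical conduction, so R = ln(r₂/r₁)/(2πkL) per layer, in series:
R_brass pipe wall = ln(23/15)/(2π×126×15.7) = 3.439×10^-5 K/W
R_mineral wool = ln(78/23)/(2π×0.037×15.7) = 0.3346 K/W
R_total = 0.3346 K/W
Q = ΔT/R_total = 145/0.3346

Q ≈ 433 W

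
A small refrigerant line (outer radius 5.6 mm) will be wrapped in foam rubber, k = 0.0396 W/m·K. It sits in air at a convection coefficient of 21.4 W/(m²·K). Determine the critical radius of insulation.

For a cylinder r_cr = k/h = 0.0396/21.4
r_cr = 1.85 mm; since the bare radius (5.6 mm) is above r_cr, any added insulation will reduce heat loss.

r_cr ≈ 1.85 mm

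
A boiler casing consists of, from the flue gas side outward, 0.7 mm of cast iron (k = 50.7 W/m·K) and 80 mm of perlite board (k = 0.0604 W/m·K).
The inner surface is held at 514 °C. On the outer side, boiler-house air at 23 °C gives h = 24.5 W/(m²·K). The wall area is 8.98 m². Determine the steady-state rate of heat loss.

Q ≈ 3230 W

Thermal resistances in series:
R_cast iron = L/(kA) = 0.0007/(50.7×8.98) = 1.537×10^-6 K/W
R_perlite board = L/(kA) = 0.08/(0.0604×8.98) = 0.1475 K/W
R_outer film = 1/(h_o·A) = 1/(24.5×8.98) = 0.004545 K/W
R_total = 0.152 K/W
Q = ΔT / R_total = 491 / 0.152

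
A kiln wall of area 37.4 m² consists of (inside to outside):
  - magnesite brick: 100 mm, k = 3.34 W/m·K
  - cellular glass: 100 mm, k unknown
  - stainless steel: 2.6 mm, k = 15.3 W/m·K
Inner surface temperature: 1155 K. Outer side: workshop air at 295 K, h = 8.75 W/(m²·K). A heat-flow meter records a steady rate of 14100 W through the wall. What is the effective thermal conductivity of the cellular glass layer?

Treating each layer as a thermal resistance in series:
R_magnesite brick = L/(kA) = 0.1/(3.34×37.4) = 8.005×10^-4 K/W
R_stainless steel = L/(kA) = 0.0026/(15.3×37.4) = 4.544×10^-6 K/W
R_outer film = 1/(h_o·A) = 1/(8.75×37.4) = 0.003056 K/W
Sum of known resistances R_other = 0.003861 K/W
Total R = ΔT/Q = 860/14100 = 0.06099 K/W
R_cellular glass = R_total − R_other = 0.05713 K/W
k = L/(R·A) = 0.1/(0.05713×37.4)

k ≈ 0.0468 W/(m·K)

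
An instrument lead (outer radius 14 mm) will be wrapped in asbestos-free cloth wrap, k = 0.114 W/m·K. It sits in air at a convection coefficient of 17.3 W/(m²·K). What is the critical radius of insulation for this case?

For a cylinder r_cr = k/h = 0.114/17.3
r_cr = 6.59 mm; since the bare radius (14 mm) is above r_cr, any added insulation will reduce heat loss.

r_cr ≈ 6.59 mm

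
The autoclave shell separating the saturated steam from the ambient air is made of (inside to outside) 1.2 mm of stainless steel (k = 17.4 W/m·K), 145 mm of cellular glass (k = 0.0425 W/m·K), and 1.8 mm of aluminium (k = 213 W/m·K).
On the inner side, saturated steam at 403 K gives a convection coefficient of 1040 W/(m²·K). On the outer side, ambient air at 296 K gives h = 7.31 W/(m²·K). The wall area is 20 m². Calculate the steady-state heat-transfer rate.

Q ≈ 603 W

Thermal resistances in series:
R_inner film = 1/(h_i·A) = 1/(1040×20) = 4.808×10^-5 K/W
R_stainless steel = L/(kA) = 0.0012/(17.4×20) = 3.448×10^-6 K/W
R_cellular glass = L/(kA) = 0.145/(0.0425×20) = 0.1706 K/W
R_aluminium = L/(kA) = 0.0018/(213×20) = 4.225×10^-7 K/W
R_outer film = 1/(h_o·A) = 1/(7.31×20) = 0.00684 K/W
R_total = 0.1775 K/W
Q = ΔT / R_total = 107 / 0.1775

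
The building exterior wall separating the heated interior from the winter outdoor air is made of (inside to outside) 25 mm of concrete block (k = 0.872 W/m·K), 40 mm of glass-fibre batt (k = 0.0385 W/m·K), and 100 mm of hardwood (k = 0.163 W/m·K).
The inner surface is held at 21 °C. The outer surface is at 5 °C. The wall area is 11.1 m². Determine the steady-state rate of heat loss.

Q ≈ 106 W

Model the wall as resistances in series:
R_concrete block = L/(kA) = 0.025/(0.872×11.1) = 0.002583 K/W
R_glass-fibre batt = L/(kA) = 0.04/(0.0385×11.1) = 0.0936 K/W
R_hardwood = L/(kA) = 0.1/(0.163×11.1) = 0.05527 K/W
R_total = 0.1515 K/W
Q = ΔT / R_total = 16 / 0.1515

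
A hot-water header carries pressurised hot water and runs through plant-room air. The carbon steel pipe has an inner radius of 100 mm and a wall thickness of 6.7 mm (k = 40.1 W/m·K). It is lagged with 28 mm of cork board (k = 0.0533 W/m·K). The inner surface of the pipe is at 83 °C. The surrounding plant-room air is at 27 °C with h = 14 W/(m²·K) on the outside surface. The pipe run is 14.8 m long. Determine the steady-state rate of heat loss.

Treating each annulus and film as a series resistance:
R_carbon steel pipe wall = ln(106.7/100)/(2π×40.1×14.8) = 1.739×10^-5 K/W
R_cork board = ln(134.7/106.7)/(2π×0.0533×14.8) = 0.04702 K/W
R_outer film = 1/(h_o·2πr_oL) = 1/(14×2π×0.1347×14.8) = 0.005702 K/W
R_total = 0.05274 K/W
Q = ΔT/R_total = 56/0.05274

Q ≈ 1060 W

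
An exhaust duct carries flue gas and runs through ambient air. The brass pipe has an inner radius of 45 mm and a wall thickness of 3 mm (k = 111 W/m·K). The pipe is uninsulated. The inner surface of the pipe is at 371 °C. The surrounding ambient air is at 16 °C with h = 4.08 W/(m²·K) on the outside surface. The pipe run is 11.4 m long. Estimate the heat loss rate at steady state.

Q ≈ 4980 W

Cylindrical conduction, so R = ln(r₂/r₁)/(2πkL) per layer, in series:
R_brass pipe wall = ln(48/45)/(2π×111×11.4) = 8.117×10^-6 K/W
R_outer film = 1/(h_o·2πr_oL) = 1/(4.08×2π×0.048×11.4) = 0.07129 K/W
R_total = 0.0713 K/W
Q = ΔT/R_total = 355/0.0713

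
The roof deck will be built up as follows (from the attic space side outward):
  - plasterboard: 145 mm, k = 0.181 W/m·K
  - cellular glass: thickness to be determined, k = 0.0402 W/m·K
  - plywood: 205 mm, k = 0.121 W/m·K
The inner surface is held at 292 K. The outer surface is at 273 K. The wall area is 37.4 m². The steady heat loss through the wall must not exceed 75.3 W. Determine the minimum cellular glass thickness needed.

Thermal resistances in series:
R_plasterboard = L/(kA) = 0.145/(0.181×37.4) = 0.02142 K/W
R_plywood = L/(kA) = 0.205/(0.121×37.4) = 0.0453 K/W
Sum of the known resistances R_other = 0.06672 K/W
Required total resistance R_tot = ΔT/Q_allow = 19/75.3 = 0.2523 K/W
R_cellular glass = R_tot − R_other = 0.1856 K/W
L = R·k·A = 0.1856×0.0402×37.4

L ≈ 279 mm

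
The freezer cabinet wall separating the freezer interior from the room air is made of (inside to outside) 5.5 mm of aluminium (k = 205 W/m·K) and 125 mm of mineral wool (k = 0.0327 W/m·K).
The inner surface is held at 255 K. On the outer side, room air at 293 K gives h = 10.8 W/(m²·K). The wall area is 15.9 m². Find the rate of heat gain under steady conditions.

Q ≈ 154 W

Model the wall as resistances in series:
R_aluminium = L/(kA) = 0.0055/(205×15.9) = 1.687×10^-6 K/W
R_mineral wool = L/(kA) = 0.125/(0.0327×15.9) = 0.2404 K/W
R_outer film = 1/(h_o·A) = 1/(10.8×15.9) = 0.005823 K/W
R_total = 0.2462 K/W
Q = ΔT / R_total = 38 / 0.2462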